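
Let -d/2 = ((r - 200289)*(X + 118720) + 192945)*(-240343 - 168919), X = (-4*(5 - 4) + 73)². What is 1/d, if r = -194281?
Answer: -1/39879885047587900 ≈ -2.5075e-17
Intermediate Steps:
X = 4761 (X = (-4*1 + 73)² = (-4 + 73)² = 69² = 4761)
d = -39879885047587900 (d = -2*((-194281 - 200289)*(4761 + 118720) + 192945)*(-240343 - 168919) = -2*(-394570*123481 + 192945)*(-409262) = -2*(-48721898170 + 192945)*(-409262) = -(-97443410450)*(-409262) = -2*19939942523793950 = -39879885047587900)
1/d = 1/(-39879885047587900) = -1/39879885047587900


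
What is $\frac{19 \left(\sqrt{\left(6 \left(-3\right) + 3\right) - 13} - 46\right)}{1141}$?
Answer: $- \frac{874}{1141} + \frac{38 i \sqrt{7}}{1141} \approx -0.766 + 0.088114 i$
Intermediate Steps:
$\frac{19 \left(\sqrt{\left(6 \left(-3\right) + 3\right) - 13} - 46\right)}{1141} = 19 \left(\sqrt{\left(-18 + 3\right) - 13} - 46\right) \frac{1}{1141} = 19 \left(\sqrt{-15 - 13} - 46\right) \frac{1}{1141} = 19 \left(\sqrt{-28} - 46\right) \frac{1}{1141} = 19 \left(2 i \sqrt{7} - 46\right) \frac{1}{1141} = 19 \left(-46 + 2 i \sqrt{7}\right) \frac{1}{1141} = \left(-874 + 38 i \sqrt{7}\right) \frac{1}{1141} = - \frac{874}{1141} + \frac{38 i \sqrt{7}}{1141}$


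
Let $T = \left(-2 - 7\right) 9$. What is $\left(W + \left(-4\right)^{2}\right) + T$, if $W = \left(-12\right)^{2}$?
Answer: $79$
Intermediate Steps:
$W = 144$
$T = -81$ ($T = \left(-2 - 7\right) 9 = \left(-9\right) 9 = -81$)
$\left(W + \left(-4\right)^{2}\right) + T = \left(144 + \left(-4\right)^{2}\right) - 81 = \left(144 + 16\right) - 81 = 160 - 81 = 79$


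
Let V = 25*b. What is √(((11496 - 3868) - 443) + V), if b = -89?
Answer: 4*√310 ≈ 70.427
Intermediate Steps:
V = -2225 (V = 25*(-89) = -2225)
√(((11496 - 3868) - 443) + V) = √(((11496 - 3868) - 443) - 2225) = √((7628 - 443) - 2225) = √(7185 - 2225) = √4960 = 4*√310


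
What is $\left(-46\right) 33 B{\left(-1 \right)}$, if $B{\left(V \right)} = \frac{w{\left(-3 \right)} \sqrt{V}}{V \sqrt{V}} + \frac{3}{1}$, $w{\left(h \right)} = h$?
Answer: $-9108$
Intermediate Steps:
$B{\left(V \right)} = 3 - \frac{3}{V}$ ($B{\left(V \right)} = \frac{\left(-3\right) \sqrt{V}}{V \sqrt{V}} + \frac{3}{1} = \frac{\left(-3\right) \sqrt{V}}{V^{\frac{3}{2}}} + 3 \cdot 1 = \frac{\left(-3\right) \sqrt{V}}{V^{\frac{3}{2}}} + 3 = - \frac{3}{V} + 3 = 3 - \frac{3}{V}$)
$\left(-46\right) 33 B{\left(-1 \right)} = \left(-46\right) 33 \left(3 - \frac{3}{-1}\right) = - 1518 \left(3 - -3\right) = - 1518 \left(3 + 3\right) = \left(-1518\right) 6 = -9108$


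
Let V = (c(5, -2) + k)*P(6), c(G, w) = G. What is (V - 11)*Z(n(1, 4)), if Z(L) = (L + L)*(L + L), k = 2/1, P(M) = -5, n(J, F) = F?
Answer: -2944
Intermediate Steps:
k = 2 (k = 2*1 = 2)
Z(L) = 4*L**2 (Z(L) = (2*L)*(2*L) = 4*L**2)
V = -35 (V = (5 + 2)*(-5) = 7*(-5) = -35)
(V - 11)*Z(n(1, 4)) = (-35 - 11)*(4*4**2) = -184*16 = -46*64 = -2944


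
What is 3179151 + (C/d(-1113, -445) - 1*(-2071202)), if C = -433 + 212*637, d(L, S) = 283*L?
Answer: 1653750802976/314979 ≈ 5.2504e+6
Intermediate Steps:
C = 134611 (C = -433 + 135044 = 134611)
3179151 + (C/d(-1113, -445) - 1*(-2071202)) = 3179151 + (134611/((283*(-1113))) - 1*(-2071202)) = 3179151 + (134611/(-314979) + 2071202) = 3179151 + (134611*(-1/314979) + 2071202) = 3179151 + (-134611/314979 + 2071202) = 3179151 + 652385000147/314979 = 1653750802976/314979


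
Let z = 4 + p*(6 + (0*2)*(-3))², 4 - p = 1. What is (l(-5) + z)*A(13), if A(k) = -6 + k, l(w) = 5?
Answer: 819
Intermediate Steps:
p = 3 (p = 4 - 1*1 = 4 - 1 = 3)
z = 112 (z = 4 + 3*(6 + (0*2)*(-3))² = 4 + 3*(6 + 0*(-3))² = 4 + 3*(6 + 0)² = 4 + 3*6² = 4 + 3*36 = 4 + 108 = 112)
(l(-5) + z)*A(13) = (5 + 112)*(-6 + 13) = 117*7 = 819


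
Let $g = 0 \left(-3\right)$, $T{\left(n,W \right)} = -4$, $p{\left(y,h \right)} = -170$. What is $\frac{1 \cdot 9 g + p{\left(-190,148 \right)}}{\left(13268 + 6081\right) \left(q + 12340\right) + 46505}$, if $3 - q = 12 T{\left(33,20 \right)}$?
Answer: $- \frac{85}{119899982} \approx -7.0892 \cdot 10^{-7}$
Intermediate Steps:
$q = 51$ ($q = 3 - 12 \left(-4\right) = 3 - -48 = 3 + 48 = 51$)
$g = 0$
$\frac{1 \cdot 9 g + p{\left(-190,148 \right)}}{\left(13268 + 6081\right) \left(q + 12340\right) + 46505} = \frac{1 \cdot 9 \cdot 0 - 170}{\left(13268 + 6081\right) \left(51 + 12340\right) + 46505} = \frac{9 \cdot 0 - 170}{19349 \cdot 12391 + 46505} = \frac{0 - 170}{239753459 + 46505} = - \frac{170}{239799964} = \left(-170\right) \frac{1}{239799964} = - \frac{85}{119899982}$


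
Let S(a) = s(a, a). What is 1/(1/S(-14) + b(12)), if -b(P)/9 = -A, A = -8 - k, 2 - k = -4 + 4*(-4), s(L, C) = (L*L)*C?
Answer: -2744/740881 ≈ -0.0037037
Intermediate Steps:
s(L, C) = C*L² (s(L, C) = L²*C = C*L²)
k = 22 (k = 2 - (-4 + 4*(-4)) = 2 - (-4 - 16) = 2 - 1*(-20) = 2 + 20 = 22)
S(a) = a³ (S(a) = a*a² = a³)
A = -30 (A = -8 - 1*22 = -8 - 22 = -30)
b(P) = -270 (b(P) = -(-9)*(-30) = -9*30 = -270)
1/(1/S(-14) + b(12)) = 1/(1/((-14)³) - 270) = 1/(1/(-2744) - 270) = 1/(-1/2744 - 270) = 1/(-740881/2744) = -2744/740881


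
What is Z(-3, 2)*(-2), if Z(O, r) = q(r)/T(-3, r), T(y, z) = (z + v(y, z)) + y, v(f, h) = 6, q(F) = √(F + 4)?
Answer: -2*√6/5 ≈ -0.97980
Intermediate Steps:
q(F) = √(4 + F)
T(y, z) = 6 + y + z (T(y, z) = (z + 6) + y = (6 + z) + y = 6 + y + z)
Z(O, r) = √(4 + r)/(3 + r) (Z(O, r) = √(4 + r)/(6 - 3 + r) = √(4 + r)/(3 + r))
Z(-3, 2)*(-2) = (√(4 + 2)/(3 + 2))*(-2) = (√6/5)*(-2) = -2*√6/5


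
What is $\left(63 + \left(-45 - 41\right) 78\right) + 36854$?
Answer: $30209$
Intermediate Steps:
$\left(63 + \left(-45 - 41\right) 78\right) + 36854 = \left(63 - 6708\right) + 36854 = -6645 + 36854 = 30209$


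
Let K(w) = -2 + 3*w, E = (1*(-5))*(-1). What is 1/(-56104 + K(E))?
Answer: -1/56091 ≈ -1.7828e-5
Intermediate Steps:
E = 5 (E = -5*(-1) = 5)
1/(-56104 + K(E)) = 1/(-56104 + (-2 + 3*5)) = 1/(-56104 + (-2 + 15)) = 1/(-56104 + 13) = 1/(-56091) = -1/56091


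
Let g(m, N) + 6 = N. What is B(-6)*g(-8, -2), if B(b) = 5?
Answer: -40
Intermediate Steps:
g(m, N) = -6 + N
B(-6)*g(-8, -2) = 5*(-6 - 2) = 5*(-8) = -40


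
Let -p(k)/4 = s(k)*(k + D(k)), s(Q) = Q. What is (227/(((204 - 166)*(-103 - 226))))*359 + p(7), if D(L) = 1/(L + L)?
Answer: -2556889/12502 ≈ -204.52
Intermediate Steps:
D(L) = 1/(2*L)
p(k) = -4*k*(k + 1/(2*k))
(227/(((204 - 166)*(-103 - 226))))*359 + p(7) = (227/(((204 - 166)*(-103 - 226))))*359 + (-2 - 4*7²) = (227/((38*(-329))))*359 + (-2 - 4*49) = (227/(-12502))*359 + (-2 - 196) = (227*(-1/12502))*359 - 198 = -227/12502*359 - 198 = -81493/12502 - 198 = -2556889/12502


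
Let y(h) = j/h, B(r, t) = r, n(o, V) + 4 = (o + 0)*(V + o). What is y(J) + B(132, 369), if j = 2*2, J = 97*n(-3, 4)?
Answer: 89624/679 ≈ 131.99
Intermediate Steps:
n(o, V) = -4 + o*(V + o) (n(o, V) = -4 + (o + 0)*(V + o) = -4 + o*(V + o))
J = -679 (J = 97*(-4 + (-3)**2 + 4*(-3)) = 97*(-4 + 9 - 12) = 97*(-7) = -679)
j = 4
y(h) = 4/h
y(J) + B(132, 369) = 4/(-679) + 132 = 4*(-1/679) + 132 = -4/679 + 132 = 89624/679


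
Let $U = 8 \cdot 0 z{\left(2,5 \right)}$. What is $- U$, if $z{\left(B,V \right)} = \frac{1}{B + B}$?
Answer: $0$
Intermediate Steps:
$z{\left(B,V \right)} = \frac{1}{2 B}$
$U = 0$ ($U = 8 \cdot 0 \frac{1}{2 \cdot 2} = 0 \cdot \frac{1}{2} \cdot \frac{1}{2} = 0 \cdot \frac{1}{4} = 0$)
$- U = \left(-1\right) 0 = 0$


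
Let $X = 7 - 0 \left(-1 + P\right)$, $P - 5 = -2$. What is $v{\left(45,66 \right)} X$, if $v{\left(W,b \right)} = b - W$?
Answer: $147$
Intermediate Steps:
$P = 3$ ($P = 5 - 2 = 3$)
$X = 7$ ($X = 7 - 0 \left(-1 + 3\right) = 7 - 0 \cdot 2 = 7 - 0 = 7 + 0 = 7$)
$v{\left(45,66 \right)} X = \left(66 - 45\right) 7 = 21 \cdot 7 = 147$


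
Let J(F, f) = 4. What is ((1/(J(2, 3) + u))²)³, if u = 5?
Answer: 1/531441 ≈ 1.8817e-6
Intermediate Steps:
((1/(J(2, 3) + u))²)³ = ((1/(4 + 5))²)³ = ((1/9)²)³ = ((⅑)²)³ = (1/81)³ = 1/531441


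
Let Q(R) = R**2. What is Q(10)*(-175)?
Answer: -17500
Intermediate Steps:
Q(10)*(-175) = 10**2*(-175) = 100*(-175) = -17500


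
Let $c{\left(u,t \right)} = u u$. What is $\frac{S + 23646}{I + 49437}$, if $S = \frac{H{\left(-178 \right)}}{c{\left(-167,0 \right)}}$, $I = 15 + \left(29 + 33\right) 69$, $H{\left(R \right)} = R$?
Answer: $\frac{329731558}{749237985} \approx 0.44009$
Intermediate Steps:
$c{\left(u,t \right)} = u^{2}$
$I = 4293$ ($I = 15 + 62 \cdot 69 = 15 + 4278 = 4293$)
$S = - \frac{178}{27889}$ ($S = - \frac{178}{\left(-167\right)^{2}} = - \frac{178}{27889} \approx -0.0063824$)
$\frac{S + 23646}{I + 49437} = \frac{- \frac{178}{27889} + 23646}{4293 + 49437} = \frac{659463116}{27889 \cdot 53730} = \frac{659463116}{27889} \cdot \frac{1}{53730} = \frac{329731558}{749237985}$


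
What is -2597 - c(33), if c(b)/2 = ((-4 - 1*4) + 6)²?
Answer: -2605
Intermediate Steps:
c(b) = 8 (c(b) = 2*((-4 - 1*4) + 6)² = 2*((-4 - 4) + 6)² = 2*(-8 + 6)² = 2*(-2)² = 2*4 = 8)
-2597 - c(33) = -2597 - 1*8 = -2597 - 8 = -2605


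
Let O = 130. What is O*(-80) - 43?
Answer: -10443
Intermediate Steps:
O*(-80) - 43 = 130*(-80) - 43 = -10400 - 43 = -10443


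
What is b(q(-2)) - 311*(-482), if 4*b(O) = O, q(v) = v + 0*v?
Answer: 299803/2 ≈ 1.4990e+5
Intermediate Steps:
q(v) = v (q(v) = v + 0 = v)
b(O) = O/4
b(q(-2)) - 311*(-482) = (¼)*(-2) - 311*(-482) = -½ + 149902 = 299803/2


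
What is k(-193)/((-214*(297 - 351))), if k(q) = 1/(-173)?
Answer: -1/1999188 ≈ -5.0020e-7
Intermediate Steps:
k(q) = -1/173
k(-193)/((-214*(297 - 351))) = -(-1/(214*(297 - 351)))/173 = -1/(173*((-214*(-54)))) = -1/173/11556 = -1/173*1/11556 = -1/1999188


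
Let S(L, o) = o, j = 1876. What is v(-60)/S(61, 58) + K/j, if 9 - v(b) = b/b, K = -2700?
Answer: -17699/13601 ≈ -1.3013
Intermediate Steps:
v(b) = 8 (v(b) = 9 - b/b = 9 - 1*1 = 9 - 1 = 8)
v(-60)/S(61, 58) + K/j = 8/58 - 2700/1876 = 8*(1/58) - 2700*1/1876 = 4/29 - 675/469 = -17699/13601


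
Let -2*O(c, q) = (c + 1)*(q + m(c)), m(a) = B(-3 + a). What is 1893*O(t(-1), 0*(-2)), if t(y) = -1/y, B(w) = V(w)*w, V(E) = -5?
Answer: -18930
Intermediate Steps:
B(w) = -5*w
m(a) = 15 - 5*a (m(a) = -5*(-3 + a) = 15 - 5*a)
O(c, q) = -(1 + c)*(15 + q - 5*c)/2 (O(c, q) = -(c + 1)*(q + (15 - 5*c))/2 = -(1 + c)*(15 + q - 5*c)/2)
1893*O(t(-1), 0*(-2)) = 1893*(-15/2 - (-5)/(-1) - 0*(-2) + 5*(-1/(-1))²/2 - (-1/(-1))*0*(-2)/2) = 1893*(-15/2 - (-5)*(-1) - ½*0 + 5*(-1*(-1))²/2 - ½*(-1*(-1))*0) = 1893*(-15/2 - 5*1 + 0 + (5/2)*1² - ½*1*0) = 1893*(-15/2 - 5 + 0 + (5/2)*1 + 0) = 1893*(-15/2 - 5 + 0 + 5/2 + 0) = 1893*(-10) = -18930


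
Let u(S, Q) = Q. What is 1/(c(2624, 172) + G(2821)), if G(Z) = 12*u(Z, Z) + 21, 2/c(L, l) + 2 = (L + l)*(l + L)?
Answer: 3908807/132403019512 ≈ 2.9522e-5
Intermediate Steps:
c(L, l) = 2/(-2 + (L + l)**2) (c(L, l) = 2/(-2 + (L + l)*(l + L)) = 2/(-2 + (L + l)*(L + l)) = 2/(-2 + (L + l)**2))
G(Z) = 21 + 12*Z (G(Z) = 12*Z + 21 = 21 + 12*Z)
1/(c(2624, 172) + G(2821)) = 1/(2/(-2 + (2624 + 172)**2) + (21 + 12*2821)) = 1/(2/(-2 + 2796**2) + (21 + 33852)) = 1/(2/(-2 + 7817616) + 33873) = 1/(2/7817614 + 33873) = 1/(2*(1/7817614) + 33873) = 1/(1/3908807 + 33873) = 1/(132403019512/3908807) = 3908807/132403019512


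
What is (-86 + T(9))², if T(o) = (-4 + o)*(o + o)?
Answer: 16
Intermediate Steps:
T(o) = 2*o*(-4 + o) (T(o) = (-4 + o)*(2*o) = 2*o*(-4 + o))
(-86 + T(9))² = (-86 + 2*9*(-4 + 9))² = (-86 + 2*9*5)² = (-86 + 90)² = 4² = 16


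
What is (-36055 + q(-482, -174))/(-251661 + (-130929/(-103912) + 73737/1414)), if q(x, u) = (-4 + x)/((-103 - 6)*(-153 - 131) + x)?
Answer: 4484435353285328/31294341492297357 ≈ 0.14330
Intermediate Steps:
q(x, u) = (-4 + x)/(30956 + x) (q(x, u) = (-4 + x)/(-109*(-284) + x) = (-4 + x)/(30956 + x))
(-36055 + q(-482, -174))/(-251661 + (-130929/(-103912) + 73737/1414)) = (-36055 + (-4 - 482)/(30956 - 482))/(-251661 + (-130929/(-103912) + 73737/1414)) = (-36055 - 486/30474)/(-251661 + (-130929*(-1/103912) + 73737*(1/1414))) = (-36055 + (1/30474)*(-486))/(-251661 + (130929/103912 + 73737/1414)) = (-36055 - 27/1693)/(-251661 + 3923646375/73465784) = -61041142/(1693*(-18484549020849/73465784)) = -61041142/1693*(-73465784/18484549020849) = 4484435353285328/31294341492297357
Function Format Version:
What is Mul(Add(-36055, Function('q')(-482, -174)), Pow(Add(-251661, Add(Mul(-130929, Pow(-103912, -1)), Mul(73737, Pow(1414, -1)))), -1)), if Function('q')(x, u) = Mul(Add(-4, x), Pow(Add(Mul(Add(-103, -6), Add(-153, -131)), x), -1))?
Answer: Rational(4484435353285328, 31294341492297357) ≈ 0.14330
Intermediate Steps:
Function('q')(x, u) = Mul(Pow(Add(30956, x), -1), Add(-4, x)) (Function('q')(x, u) = Mul(Add(-4, x), Pow(Add(Mul(-109, -284), x), -1)) = Mul(Add(-4, x), Pow(Add(30956, x), -1)) = Mul(Pow(Add(30956, x), -1), Add(-4, x)))
Mul(Add(-36055, Function('q')(-482, -174)), Pow(Add(-251661, Add(Mul(-130929, Pow(-103912, -1)), Mul(73737, Pow(1414, -1)))), -1)) = Mul(Add(-36055, Mul(Pow(Add(30956, -482), -1), Add(-4, -482))), Pow(Add(-251661, Add(Mul(-130929, Pow(-103912, -1)), Mul(73737, Pow(1414, -1)))), -1)) = Mul(Add(-36055, Mul(Pow(30474, -1), -486)), Pow(Add(-251661, Add(Mul(-130929, Rational(-1, 103912)), Mul(73737, Rational(1, 1414)))), -1)) = Mul(Add(-36055, Mul(Rational(1, 30474), -486)), Pow(Add(-251661, Add(Rational(130929, 103912), Rational(73737, 1414))), -1)) = Mul(Add(-36055, Rational(-27, 1693)), Pow(Add(-251661, Rational(3923646375, 73465784)), -1)) = Mul(Rational(-61041142, 1693), Pow(Rational(-18484549020849, 73465784), -1)) = Mul(Rational(-61041142, 1693), Rational(-73465784, 18484549020849)) = Rational(4484435353285328, 31294341492297357)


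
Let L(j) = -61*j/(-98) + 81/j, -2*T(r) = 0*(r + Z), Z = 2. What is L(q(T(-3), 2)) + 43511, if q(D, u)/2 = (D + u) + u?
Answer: 17062233/392 ≈ 43526.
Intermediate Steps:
T(r) = 0 (T(r) = -0*(r + 2) = -0*(2 + r) = -1/2*0 = 0)
q(D, u) = 2*D + 4*u (q(D, u) = 2*((D + u) + u) = 2*(D + 2*u) = 2*D + 4*u)
L(j) = 81/j + 61*j/98 (L(j) = -61*j*(-1/98) + 81/j = 61*j/98 + 81/j = 81/j + 61*j/98)
L(q(T(-3), 2)) + 43511 = (81/(2*0 + 4*2) + 61*(2*0 + 4*2)/98) + 43511 = (81/(0 + 8) + 61*(0 + 8)/98) + 43511 = (81/8 + (61/98)*8) + 43511 = (81*(1/8) + 244/49) + 43511 = (81/8 + 244/49) + 43511 = 5921/392 + 43511 = 17062233/392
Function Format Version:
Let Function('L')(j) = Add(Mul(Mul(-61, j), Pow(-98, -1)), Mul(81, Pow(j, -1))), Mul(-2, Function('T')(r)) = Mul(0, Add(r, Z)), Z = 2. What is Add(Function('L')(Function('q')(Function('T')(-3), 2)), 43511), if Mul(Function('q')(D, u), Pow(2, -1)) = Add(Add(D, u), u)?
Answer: Rational(17062233, 392) ≈ 43526.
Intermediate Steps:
Function('T')(r) = 0 (Function('T')(r) = Mul(Rational(-1, 2), Mul(0, Add(r, 2))) = Mul(Rational(-1, 2), Mul(0, Add(2, r))) = Mul(Rational(-1, 2), 0) = 0)
Function('q')(D, u) = Add(Mul(2, D), Mul(4, u)) (Function('q')(D, u) = Mul(2, Add(Add(D, u), u)) = Mul(2, Add(D, Mul(2, u))) = Add(Mul(2, D), Mul(4, u)))
Function('L')(j) = Add(Mul(81, Pow(j, -1)), Mul(Rational(61, 98), j)) (Function('L')(j) = Add(Mul(Mul(-61, j), Rational(-1, 98)), Mul(81, Pow(j, -1))) = Add(Mul(Rational(61, 98), j), Mul(81, Pow(j, -1))) = Add(Mul(81, Pow(j, -1)), Mul(Rational(61, 98), j)))
Add(Function('L')(Function('q')(Function('T')(-3), 2)), 43511) = Add(Add(Mul(81, Pow(Add(Mul(2, 0), Mul(4, 2)), -1)), Mul(Rational(61, 98), Add(Mul(2, 0), Mul(4, 2)))), 43511) = Add(Add(Mul(81, Pow(Add(0, 8), -1)), Mul(Rational(61, 98), Add(0, 8))), 43511) = Add(Add(Mul(81, Pow(8, -1)), Mul(Rational(61, 98), 8)), 43511) = Add(Add(Mul(81, Rational(1, 8)), Rational(244, 49)), 43511) = Add(Add(Rational(81, 8), Rational(244, 49)), 43511) = Add(Rational(5921, 392), 43511) = Rational(17062233, 392)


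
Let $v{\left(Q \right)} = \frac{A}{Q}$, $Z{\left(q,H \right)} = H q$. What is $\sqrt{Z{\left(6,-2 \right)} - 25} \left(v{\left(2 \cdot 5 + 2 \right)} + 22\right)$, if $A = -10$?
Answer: $\frac{127 i \sqrt{37}}{6} \approx 128.75 i$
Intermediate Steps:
$v{\left(Q \right)} = - \frac{10}{Q}$
$\sqrt{Z{\left(6,-2 \right)} - 25} \left(v{\left(2 \cdot 5 + 2 \right)} + 22\right) = \sqrt{\left(-2\right) 6 - 25} \left(- \frac{10}{2 \cdot 5 + 2} + 22\right) = \sqrt{-12 - 25} \left(- \frac{10}{10 + 2} + 22\right) = \sqrt{-37} \left(- \frac{10}{12} + 22\right) = i \sqrt{37} \left(\left(-10\right) \frac{1}{12} + 22\right) = i \sqrt{37} \left(- \frac{5}{6} + 22\right) = i \sqrt{37} \cdot \frac{127}{6} = \frac{127 i \sqrt{37}}{6}$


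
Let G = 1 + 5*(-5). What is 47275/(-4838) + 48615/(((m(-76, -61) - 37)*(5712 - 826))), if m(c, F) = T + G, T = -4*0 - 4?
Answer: -108923333/10975003 ≈ -9.9247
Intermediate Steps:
T = -4 (T = 0 - 4 = -4)
G = -24 (G = 1 - 25 = -24)
m(c, F) = -28 (m(c, F) = -4 - 24 = -28)
47275/(-4838) + 48615/(((m(-76, -61) - 37)*(5712 - 826))) = 47275/(-4838) + 48615/(((-28 - 37)*(5712 - 826))) = 47275*(-1/4838) + 48615/((-65*4886)) = -47275/4838 + 48615/(-317590) = -47275/4838 + 48615*(-1/317590) = -47275/4838 - 1389/9074 = -108923333/10975003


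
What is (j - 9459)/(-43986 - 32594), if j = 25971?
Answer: -4128/19145 ≈ -0.21562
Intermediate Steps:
(j - 9459)/(-43986 - 32594) = (25971 - 9459)/(-43986 - 32594) = 16512/(-76580) = 16512*(-1/76580) = -4128/19145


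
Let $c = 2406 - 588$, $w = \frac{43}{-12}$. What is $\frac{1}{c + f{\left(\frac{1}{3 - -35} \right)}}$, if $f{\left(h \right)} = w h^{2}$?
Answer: $\frac{17328}{31502261} \approx 0.00055006$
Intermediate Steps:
$w = - \frac{43}{12}$ ($w = 43 \left(- \frac{1}{12}\right) = - \frac{43}{12} \approx -3.5833$)
$c = 1818$ ($c = 2406 - 588 = 1818$)
$f{\left(h \right)} = - \frac{43 h^{2}}{12}$
$\frac{1}{c + f{\left(\frac{1}{3 - -35} \right)}} = \frac{1}{1818 - \frac{43 \left(\frac{1}{3 - -35}\right)^{2}}{12}} = \frac{1}{1818 - \frac{43 \left(\frac{1}{3 + 35}\right)^{2}}{12}} = \frac{1}{1818 - \frac{43 \left(\frac{1}{38}\right)^{2}}{12}} = \frac{1}{1818 - \frac{43}{12 \cdot 1444}} = \frac{1}{1818 - \frac{43}{17328}} = \frac{1}{\frac{31502261}{17328}} = \frac{17328}{31502261}$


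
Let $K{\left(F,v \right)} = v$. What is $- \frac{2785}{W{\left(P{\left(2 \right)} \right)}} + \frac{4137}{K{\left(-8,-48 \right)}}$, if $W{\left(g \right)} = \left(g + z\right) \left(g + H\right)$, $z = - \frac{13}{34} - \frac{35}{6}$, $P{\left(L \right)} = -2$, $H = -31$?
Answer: $- \frac{7113331}{73744} \approx -96.46$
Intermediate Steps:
$z = - \frac{317}{51}$ ($z = \left(-13\right) \frac{1}{34} - \frac{35}{6} = - \frac{13}{34} - \frac{35}{6} = - \frac{317}{51} \approx -6.2157$)
$W{\left(g \right)} = \left(-31 + g\right) \left(- \frac{317}{51} + g\right)$ ($W{\left(g \right)} = \left(g - \frac{317}{51}\right) \left(g - 31\right) = \left(- \frac{317}{51} + g\right) \left(-31 + g\right) = \left(-31 + g\right) \left(- \frac{317}{51} + g\right)$)
$- \frac{2785}{W{\left(P{\left(2 \right)} \right)}} + \frac{4137}{K{\left(-8,-48 \right)}} = - \frac{2785}{\frac{9827}{51} + \left(-2\right)^{2} - - \frac{3796}{51}} + \frac{4137}{-48} = - \frac{2785}{\frac{9827}{51} + 4 + \frac{3796}{51}} + 4137 \left(- \frac{1}{48}\right) = - \frac{2785}{\frac{4609}{17}} - \frac{1379}{16} = \left(-2785\right) \frac{17}{4609} - \frac{1379}{16} = - \frac{47345}{4609} - \frac{1379}{16} = - \frac{7113331}{73744}$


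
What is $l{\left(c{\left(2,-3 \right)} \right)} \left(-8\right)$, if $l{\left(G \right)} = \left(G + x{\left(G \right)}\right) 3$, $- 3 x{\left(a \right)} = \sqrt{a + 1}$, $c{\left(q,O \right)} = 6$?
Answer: $-144 + 8 \sqrt{7} \approx -122.83$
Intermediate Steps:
$x{\left(a \right)} = - \frac{\sqrt{1 + a}}{3}$ ($x{\left(a \right)} = - \frac{\sqrt{a + 1}}{3} = - \frac{\sqrt{1 + a}}{3}$)
$l{\left(G \right)} = - \sqrt{1 + G} + 3 G$ ($l{\left(G \right)} = \left(G - \frac{\sqrt{1 + G}}{3}\right) 3 = - \sqrt{1 + G} + 3 G$)
$l{\left(c{\left(2,-3 \right)} \right)} \left(-8\right) = \left(- \sqrt{1 + 6} + 3 \cdot 6\right) \left(-8\right) = \left(- \sqrt{7} + 18\right) \left(-8\right) = \left(18 - \sqrt{7}\right) \left(-8\right) = -144 + 8 \sqrt{7}$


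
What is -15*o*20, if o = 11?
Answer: -3300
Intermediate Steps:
-15*o*20 = -15*11*20 = -165*20 = -3300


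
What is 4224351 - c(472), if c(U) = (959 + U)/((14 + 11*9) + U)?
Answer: 274582656/65 ≈ 4.2244e+6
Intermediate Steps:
c(U) = (959 + U)/(113 + U) (c(U) = (959 + U)/((14 + 99) + U) = (959 + U)/(113 + U))
4224351 - c(472) = 4224351 - (959 + 472)/(113 + 472) = 4224351 - 1431/585 = 4224351 - 1*159/65 = 4224351 - 159/65 = 274582656/65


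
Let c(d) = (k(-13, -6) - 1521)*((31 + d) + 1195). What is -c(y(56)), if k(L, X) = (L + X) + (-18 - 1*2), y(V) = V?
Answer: 1999920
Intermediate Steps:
k(L, X) = -20 + L + X (k(L, X) = (L + X) + (-18 - 2) = (L + X) - 20 = -20 + L + X)
c(d) = -1912560 - 1560*d (c(d) = ((-20 - 13 - 6) - 1521)*((31 + d) + 1195) = (-39 - 1521)*(1226 + d) = -1560*(1226 + d) = -1912560 - 1560*d)
-c(y(56)) = -(-1912560 - 1560*56) = -(-1912560 - 87360) = -1*(-1999920) = 1999920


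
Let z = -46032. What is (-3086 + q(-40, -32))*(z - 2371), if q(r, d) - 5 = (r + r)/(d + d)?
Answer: 596276557/4 ≈ 1.4907e+8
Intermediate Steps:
q(r, d) = 5 + r/d (q(r, d) = 5 + (r + r)/(d + d) = 5 + (2*r)/((2*d)) = 5 + (2*r)*(1/(2*d)) = 5 + r/d)
(-3086 + q(-40, -32))*(z - 2371) = (-3086 + (5 - 40/(-32)))*(-46032 - 2371) = (-3086 + (5 - 40*(-1/32)))*(-48403) = (-3086 + (5 + 5/4))*(-48403) = (-3086 + 25/4)*(-48403) = -12319/4*(-48403) = 596276557/4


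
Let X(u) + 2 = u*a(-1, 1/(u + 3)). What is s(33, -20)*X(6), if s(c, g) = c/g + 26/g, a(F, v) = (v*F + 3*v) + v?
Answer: 0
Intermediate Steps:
a(F, v) = 4*v + F*v (a(F, v) = (F*v + 3*v) + v = (3*v + F*v) + v = 4*v + F*v)
s(c, g) = 26/g + c/g
X(u) = -2 + 3*u/(3 + u) (X(u) = -2 + u*((4 - 1)/(u + 3)) = -2 + u*(3/(3 + u)) = -2 + 3*u/(3 + u))
s(33, -20)*X(6) = ((26 + 33)/(-20))*((-6 + 6)/(3 + 6)) = (-1/20*59)*(0/9) = -59*0/180 = -59/20*0 = 0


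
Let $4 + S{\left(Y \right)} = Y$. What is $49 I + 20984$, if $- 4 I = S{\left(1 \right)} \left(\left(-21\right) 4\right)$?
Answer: $17897$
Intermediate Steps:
$S{\left(Y \right)} = -4 + Y$
$I = -63$ ($I = - \frac{\left(-4 + 1\right) \left(\left(-21\right) 4\right)}{4} = - \frac{\left(-3\right) \left(-84\right)}{4} = \left(- \frac{1}{4}\right) 252 = -63$)
$49 I + 20984 = 49 \left(-63\right) + 20984 = -3087 + 20984 = 17897$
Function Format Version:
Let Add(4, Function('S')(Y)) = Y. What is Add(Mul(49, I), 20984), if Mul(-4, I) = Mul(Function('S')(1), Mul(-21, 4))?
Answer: 17897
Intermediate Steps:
Function('S')(Y) = Add(-4, Y)
I = -63 (I = Mul(Rational(-1, 4), Mul(Add(-4, 1), Mul(-21, 4))) = Mul(Rational(-1, 4), Mul(-3, -84)) = Mul(Rational(-1, 4), 252) = -63)
Add(Mul(49, I), 20984) = Add(Mul(49, -63), 20984) = Add(-3087, 20984) = 17897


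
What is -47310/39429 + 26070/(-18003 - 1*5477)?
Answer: -71291761/30859764 ≈ -2.3102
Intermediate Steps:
-47310/39429 + 26070/(-18003 - 1*5477) = -47310*1/39429 + 26070/(-18003 - 5477) = -15770/13143 + 26070/(-23480) = -15770/13143 + 26070*(-1/23480) = -15770/13143 - 2607/2348 = -71291761/30859764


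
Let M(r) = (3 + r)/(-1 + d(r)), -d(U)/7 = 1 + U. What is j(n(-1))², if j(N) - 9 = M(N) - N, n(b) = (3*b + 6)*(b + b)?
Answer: 257049/1156 ≈ 222.36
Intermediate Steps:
d(U) = -7 - 7*U (d(U) = -7*(1 + U) = -7 - 7*U)
M(r) = (3 + r)/(-8 - 7*r) (M(r) = (3 + r)/(-1 + (-7 - 7*r)) = (3 + r)/(-8 - 7*r))
n(b) = 2*b*(6 + 3*b) (n(b) = (6 + 3*b)*(2*b) = 2*b*(6 + 3*b))
j(N) = 9 - N + (-3 - N)/(8 + 7*N) (j(N) = 9 + ((-3 - N)/(8 + 7*N) - N) = 9 + (-N + (-3 - N)/(8 + 7*N)) = 9 - N + (-3 - N)/(8 + 7*N))
j(n(-1))² = ((69 - 7*36*(2 - 1)² + 54*(6*(-1)*(2 - 1)))/(8 + 7*(6*(-1)*(2 - 1))))² = ((69 - 7*(6*(-1)*1)² + 54*(6*(-1)*1))/(8 + 7*(6*(-1)*1)))² = ((69 - 7*(-6)² + 54*(-6))/(8 + 7*(-6)))² = ((69 - 7*36 - 324)/(8 - 42))² = ((69 - 252 - 324)/(-34))² = (-1/34*(-507))² = (507/34)² = 257049/1156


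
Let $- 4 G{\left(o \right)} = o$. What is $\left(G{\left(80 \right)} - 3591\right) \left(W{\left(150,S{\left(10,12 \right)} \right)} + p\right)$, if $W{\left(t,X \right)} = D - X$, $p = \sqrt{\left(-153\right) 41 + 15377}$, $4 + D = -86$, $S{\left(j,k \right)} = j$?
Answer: $361100 - 14444 \sqrt{569} \approx 16557.0$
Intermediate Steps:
$G{\left(o \right)} = - \frac{o}{4}$
$D = -90$ ($D = -4 - 86 = -90$)
$p = 4 \sqrt{569}$ ($p = \sqrt{-6273 + 15377} = \sqrt{9104} = 4 \sqrt{569} \approx 95.415$)
$W{\left(t,X \right)} = -90 - X$
$\left(G{\left(80 \right)} - 3591\right) \left(W{\left(150,S{\left(10,12 \right)} \right)} + p\right) = \left(\left(- \frac{1}{4}\right) 80 - 3591\right) \left(\left(-90 - 10\right) + 4 \sqrt{569}\right) = \left(-20 - 3591\right) \left(\left(-90 - 10\right) + 4 \sqrt{569}\right) = - 3611 \left(-100 + 4 \sqrt{569}\right) = 361100 - 14444 \sqrt{569}$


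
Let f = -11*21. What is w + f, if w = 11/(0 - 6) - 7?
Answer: -1439/6 ≈ -239.83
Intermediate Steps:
f = -231
w = -53/6 (w = 11/(-6) - 7 = -⅙*11 - 7 = -11/6 - 7 = -53/6 ≈ -8.8333)
w + f = -53/6 - 231 = -1439/6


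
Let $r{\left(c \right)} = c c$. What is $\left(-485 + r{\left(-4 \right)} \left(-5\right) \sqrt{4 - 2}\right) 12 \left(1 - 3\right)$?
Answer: $11640 + 1920 \sqrt{2} \approx 14355.0$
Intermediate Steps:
$r{\left(c \right)} = c^{2}$
$\left(-485 + r{\left(-4 \right)} \left(-5\right) \sqrt{4 - 2}\right) 12 \left(1 - 3\right) = \left(-485 + \left(-4\right)^{2} \left(-5\right) \sqrt{4 - 2}\right) 12 \left(1 - 3\right) = \left(-485 + 16 \left(-5\right) \sqrt{2}\right) 12 \left(-2\right) = \left(-485 - 80 \sqrt{2}\right) \left(-24\right) = 11640 + 1920 \sqrt{2}$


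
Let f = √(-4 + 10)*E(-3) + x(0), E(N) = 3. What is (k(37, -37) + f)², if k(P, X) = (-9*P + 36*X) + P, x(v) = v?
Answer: 2650438 - 9768*√6 ≈ 2.6265e+6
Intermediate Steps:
k(P, X) = -8*P + 36*X
f = 3*√6 (f = √(-4 + 10)*3 + 0 = √6*3 + 0 = 3*√6 + 0 = 3*√6 ≈ 7.3485)
(k(37, -37) + f)² = ((-8*37 + 36*(-37)) + 3*√6)² = ((-296 - 1332) + 3*√6)² = (-1628 + 3*√6)²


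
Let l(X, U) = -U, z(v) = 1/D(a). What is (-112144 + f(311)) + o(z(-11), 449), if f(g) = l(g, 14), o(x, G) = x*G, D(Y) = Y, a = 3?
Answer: -336025/3 ≈ -1.1201e+5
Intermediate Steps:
z(v) = ⅓ (z(v) = 1/3 = ⅓)
o(x, G) = G*x
f(g) = -14 (f(g) = -1*14 = -14)
(-112144 + f(311)) + o(z(-11), 449) = (-112144 - 14) + 449*(⅓) = -112158 + 449/3 = -336025/3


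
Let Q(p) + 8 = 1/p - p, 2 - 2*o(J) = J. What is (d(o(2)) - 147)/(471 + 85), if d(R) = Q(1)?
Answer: -155/556 ≈ -0.27878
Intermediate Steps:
o(J) = 1 - J/2
Q(p) = -8 + 1/p - p (Q(p) = -8 + (1/p - p) = -8 + 1/p - p)
d(R) = -8 (d(R) = -8 + 1/1 - 1*1 = -8 + 1 - 1 = -8)
(d(o(2)) - 147)/(471 + 85) = (-8 - 147)/(471 + 85) = -155/556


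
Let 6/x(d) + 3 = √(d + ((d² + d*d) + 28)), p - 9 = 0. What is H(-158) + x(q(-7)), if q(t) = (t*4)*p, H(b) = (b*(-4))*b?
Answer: -12659244382/126775 + 48*√1981/126775 ≈ -99856.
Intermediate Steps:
p = 9 (p = 9 + 0 = 9)
H(b) = -4*b² (H(b) = (-4*b)*b = -4*b²)
q(t) = 36*t (q(t) = (t*4)*9 = (4*t)*9 = 36*t)
x(d) = 6/(-3 + √(28 + d + 2*d²)) (x(d) = 6/(-3 + √(d + ((d² + d*d) + 28))) = 6/(-3 + √(d + ((d² + d²) + 28))) = 6/(-3 + √(d + (2*d² + 28))) = 6/(-3 + √(d + (28 + 2*d²))) = 6/(-3 + √(28 + d + 2*d²)))
H(-158) + x(q(-7)) = -4*(-158)² + 6/(-3 + √(28 + 36*(-7) + 2*(36*(-7))²)) = -4*24964 + 6/(-3 + √(28 - 252 + 2*(-252)²)) = -99856 + 6/(-3 + √(28 - 252 + 2*63504)) = -99856 + 6/(-3 + √(28 - 252 + 127008)) = -99856 + 6/(-3 + √126784) = -99856 + 6/(-3 + 8*√1981)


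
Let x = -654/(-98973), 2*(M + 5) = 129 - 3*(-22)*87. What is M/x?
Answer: 193360251/436 ≈ 4.4349e+5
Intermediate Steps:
M = 5861/2 (M = -5 + (129 - 3*(-22)*87)/2 = -5 + (129 + 66*87)/2 = -5 + (129 + 5742)/2 = -5 + (½)*5871 = -5 + 5871/2 = 5861/2 ≈ 2930.5)
x = 218/32991 (x = -654*(-1/98973) = 218/32991 ≈ 0.0066079)
M/x = 5861/(2*(218/32991)) = (5861/2)*(32991/218) = 193360251/436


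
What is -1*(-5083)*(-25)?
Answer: -127075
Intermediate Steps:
-1*(-5083)*(-25) = 5083*(-25) = -127075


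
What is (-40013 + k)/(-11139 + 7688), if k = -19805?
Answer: 59818/3451 ≈ 17.334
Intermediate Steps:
(-40013 + k)/(-11139 + 7688) = (-40013 - 19805)/(-11139 + 7688) = -59818/(-3451) = -59818*(-1/3451) = 59818/3451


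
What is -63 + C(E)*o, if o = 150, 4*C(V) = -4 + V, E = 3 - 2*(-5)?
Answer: 549/2 ≈ 274.50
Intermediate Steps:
E = 13 (E = 3 + 10 = 13)
C(V) = -1 + V/4 (C(V) = (-4 + V)/4 = -1 + V/4)
-63 + C(E)*o = -63 + (-1 + (¼)*13)*150 = -63 + (-1 + 13/4)*150 = -63 + (9/4)*150 = -63 + 675/2 = 549/2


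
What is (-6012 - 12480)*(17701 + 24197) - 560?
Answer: -774778376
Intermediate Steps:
(-6012 - 12480)*(17701 + 24197) - 560 = -18492*41898 - 560 = -774777816 - 560 = -774778376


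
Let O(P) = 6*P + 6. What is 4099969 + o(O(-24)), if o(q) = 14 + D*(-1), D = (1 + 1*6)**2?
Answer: 4099934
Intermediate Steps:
O(P) = 6 + 6*P
D = 49 (D = (1 + 6)**2 = 7**2 = 49)
o(q) = -35 (o(q) = 14 + 49*(-1) = 14 - 49 = -35)
4099969 + o(O(-24)) = 4099969 - 35 = 4099934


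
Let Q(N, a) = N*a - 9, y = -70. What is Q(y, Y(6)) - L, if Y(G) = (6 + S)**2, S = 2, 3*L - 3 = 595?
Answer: -14065/3 ≈ -4688.3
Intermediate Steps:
L = 598/3 (L = 1 + (1/3)*595 = 1 + 595/3 = 598/3 ≈ 199.33)
Y(G) = 64 (Y(G) = (6 + 2)**2 = 8**2 = 64)
Q(N, a) = -9 + N*a
Q(y, Y(6)) - L = (-9 - 70*64) - 1*598/3 = (-9 - 4480) - 598/3 = -4489 - 598/3 = -14065/3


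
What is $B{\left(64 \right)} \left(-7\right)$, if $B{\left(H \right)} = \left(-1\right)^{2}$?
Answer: $-7$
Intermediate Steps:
$B{\left(H \right)} = 1$
$B{\left(64 \right)} \left(-7\right) = 1 \left(-7\right) = -7$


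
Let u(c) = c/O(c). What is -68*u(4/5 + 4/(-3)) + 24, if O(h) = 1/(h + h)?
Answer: -3304/225 ≈ -14.684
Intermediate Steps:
O(h) = 1/(2*h)
u(c) = 2*c² (u(c) = c/((1/(2*c))) = c*(2*c) = 2*c²)
-68*u(4/5 + 4/(-3)) + 24 = -136*(4/5 + 4/(-3))² + 24 = -136*(4*(⅕) + 4*(-⅓))² + 24 = -136*(⅘ - 4/3)² + 24 = -136*(-8/15)² + 24 = -136*64/225 + 24 = -68*128/225 + 24 = -8704/225 + 24 = -3304/225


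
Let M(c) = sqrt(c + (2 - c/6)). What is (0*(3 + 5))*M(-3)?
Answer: 0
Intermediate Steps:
M(c) = sqrt(2 + 5*c/6) (M(c) = sqrt(c + (2 - c/6)) = sqrt(2 + 5*c/6))
(0*(3 + 5))*M(-3) = (0*(3 + 5))*(sqrt(72 + 30*(-3))/6) = (0*8)*(sqrt(72 - 90)/6) = 0*(sqrt(-18)/6) = 0*((3*I*sqrt(2))/6) = 0*(I*sqrt(2)/2) = 0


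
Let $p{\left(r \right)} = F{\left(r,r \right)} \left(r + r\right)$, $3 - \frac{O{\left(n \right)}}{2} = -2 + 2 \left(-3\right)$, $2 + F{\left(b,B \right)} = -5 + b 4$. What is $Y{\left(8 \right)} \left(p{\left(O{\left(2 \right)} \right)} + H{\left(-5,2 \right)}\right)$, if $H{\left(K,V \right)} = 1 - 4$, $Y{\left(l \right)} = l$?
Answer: $28488$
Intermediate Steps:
$F{\left(b,B \right)} = -7 + 4 b$ ($F{\left(b,B \right)} = -2 + \left(-5 + b 4\right) = -2 + \left(-5 + 4 b\right) = -7 + 4 b$)
$H{\left(K,V \right)} = -3$ ($H{\left(K,V \right)} = 1 - 4 = -3$)
$O{\left(n \right)} = 22$ ($O{\left(n \right)} = 6 - 2 \left(-2 + 2 \left(-3\right)\right) = 6 - 2 \left(-2 - 6\right) = 6 - -16 = 6 + 16 = 22$)
$p{\left(r \right)} = 2 r \left(-7 + 4 r\right)$ ($p{\left(r \right)} = \left(-7 + 4 r\right) \left(r + r\right) = \left(-7 + 4 r\right) 2 r = 2 r \left(-7 + 4 r\right)$)
$Y{\left(8 \right)} \left(p{\left(O{\left(2 \right)} \right)} + H{\left(-5,2 \right)}\right) = 8 \left(2 \cdot 22 \left(-7 + 4 \cdot 22\right) - 3\right) = 8 \left(2 \cdot 22 \left(-7 + 88\right) - 3\right) = 8 \left(2 \cdot 22 \cdot 81 - 3\right) = 8 \left(3564 - 3\right) = 8 \cdot 3561 = 28488$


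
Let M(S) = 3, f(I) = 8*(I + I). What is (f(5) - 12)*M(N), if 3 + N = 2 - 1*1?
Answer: 204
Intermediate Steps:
f(I) = 16*I (f(I) = 8*(2*I) = 16*I)
N = -2 (N = -3 + (2 - 1*1) = -3 + (2 - 1) = -3 + 1 = -2)
(f(5) - 12)*M(N) = (16*5 - 12)*3 = (80 - 12)*3 = 68*3 = 204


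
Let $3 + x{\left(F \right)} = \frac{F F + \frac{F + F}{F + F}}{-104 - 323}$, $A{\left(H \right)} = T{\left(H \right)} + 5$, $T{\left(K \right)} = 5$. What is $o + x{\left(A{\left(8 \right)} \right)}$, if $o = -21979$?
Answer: $- \frac{9386415}{427} \approx -21982.0$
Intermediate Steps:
$A{\left(H \right)} = 10$ ($A{\left(H \right)} = 5 + 5 = 10$)
$x{\left(F \right)} = - \frac{1282}{427} - \frac{F^{2}}{427}$ ($x{\left(F \right)} = -3 + \frac{F F + \frac{F + F}{F + F}}{-104 - 323} = -3 + \frac{F^{2} + \frac{2 F}{2 F}}{-427} = -3 + \left(F^{2} + 2 F \frac{1}{2 F}\right) \left(- \frac{1}{427}\right) = -3 + \left(F^{2} + 1\right) \left(- \frac{1}{427}\right) = -3 + \left(1 + F^{2}\right) \left(- \frac{1}{427}\right) = -3 - \left(\frac{1}{427} + \frac{F^{2}}{427}\right) = - \frac{1282}{427} - \frac{F^{2}}{427}$)
$o + x{\left(A{\left(8 \right)} \right)} = -21979 - \left(\frac{1282}{427} + \frac{10^{2}}{427}\right) = -21979 - \frac{1382}{427} = - \frac{9386415}{427}$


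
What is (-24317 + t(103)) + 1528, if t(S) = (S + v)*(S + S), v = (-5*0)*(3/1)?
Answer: -1571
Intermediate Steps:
v = 0 (v = 0*(3*1) = 0*3 = 0)
t(S) = 2*S**2 (t(S) = (S + 0)*(S + S) = S*(2*S) = 2*S**2)
(-24317 + t(103)) + 1528 = (-24317 + 2*103**2) + 1528 = (-24317 + 2*10609) + 1528 = (-24317 + 21218) + 1528 = -3099 + 1528 = -1571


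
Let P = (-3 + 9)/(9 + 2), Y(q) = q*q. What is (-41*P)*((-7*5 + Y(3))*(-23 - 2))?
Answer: -159900/11 ≈ -14536.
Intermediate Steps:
Y(q) = q²
P = 6/11 ≈ 0.54545
(-41*P)*((-7*5 + Y(3))*(-23 - 2)) = (-41*6/11)*((-7*5 + 3²)*(-23 - 2)) = -246*(-35 + 9)*(-25)/11 = -(-6396)*(-25)/11 = -246/11*650 = -159900/11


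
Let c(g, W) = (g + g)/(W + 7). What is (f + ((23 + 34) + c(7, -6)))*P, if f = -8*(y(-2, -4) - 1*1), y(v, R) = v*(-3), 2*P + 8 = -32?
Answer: -620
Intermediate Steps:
P = -20 (P = -4 + (½)*(-32) = -4 - 16 = -20)
c(g, W) = 2*g/(7 + W) (c(g, W) = (2*g)/(7 + W) = 2*g/(7 + W))
y(v, R) = -3*v
f = -40 (f = -8*(-3*(-2) - 1*1) = -8*(6 - 1) = -8*5 = -40)
(f + ((23 + 34) + c(7, -6)))*P = (-40 + ((23 + 34) + 2*7/(7 - 6)))*(-20) = (-40 + (57 + 2*7/1))*(-20) = (-40 + (57 + 2*7*1))*(-20) = (-40 + (57 + 14))*(-20) = (-40 + 71)*(-20) = 31*(-20) = -620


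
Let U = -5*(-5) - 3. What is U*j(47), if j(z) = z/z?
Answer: 22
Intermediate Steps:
U = 22 (U = 25 - 3 = 22)
j(z) = 1
U*j(47) = 22*1 = 22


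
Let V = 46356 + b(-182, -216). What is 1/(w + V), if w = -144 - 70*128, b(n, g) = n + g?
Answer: 1/36854 ≈ 2.7134e-5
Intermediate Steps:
b(n, g) = g + n
V = 45958 (V = 46356 + (-216 - 182) = 46356 - 398 = 45958)
w = -9104 (w = -144 - 8960 = -9104)
1/(w + V) = 1/(-9104 + 45958) = 1/36854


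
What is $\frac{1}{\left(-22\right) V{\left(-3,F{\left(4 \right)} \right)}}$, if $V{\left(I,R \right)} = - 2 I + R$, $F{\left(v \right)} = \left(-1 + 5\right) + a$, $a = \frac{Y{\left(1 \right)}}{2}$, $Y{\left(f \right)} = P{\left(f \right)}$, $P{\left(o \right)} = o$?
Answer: $- \frac{1}{231} \approx -0.004329$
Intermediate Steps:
$Y{\left(f \right)} = f$
$a = \frac{1}{2}$ ($a = 1 \cdot \frac{1}{2} = \frac{1}{2} \approx 0.5$)
$F{\left(v \right)} = \frac{9}{2}$ ($F{\left(v \right)} = \left(-1 + 5\right) + \frac{1}{2} = 4 + \frac{1}{2} = \frac{9}{2}$)
$V{\left(I,R \right)} = R - 2 I$
$\frac{1}{\left(-22\right) V{\left(-3,F{\left(4 \right)} \right)}} = \frac{1}{\left(-22\right) \left(\frac{9}{2} - -6\right)} = \frac{1}{\left(-22\right) \left(\frac{9}{2} + 6\right)} = \frac{1}{\left(-22\right) \frac{21}{2}} = \frac{1}{-231} = - \frac{1}{231}$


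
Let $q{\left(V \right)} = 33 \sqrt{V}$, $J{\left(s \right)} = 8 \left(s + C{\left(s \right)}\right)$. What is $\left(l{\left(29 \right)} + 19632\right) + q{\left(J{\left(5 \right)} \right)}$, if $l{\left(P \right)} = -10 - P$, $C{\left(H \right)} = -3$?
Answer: $19725$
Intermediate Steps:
$J{\left(s \right)} = -24 + 8 s$ ($J{\left(s \right)} = 8 \left(s - 3\right) = 8 \left(-3 + s\right) = -24 + 8 s$)
$\left(l{\left(29 \right)} + 19632\right) + q{\left(J{\left(5 \right)} \right)} = \left(\left(-10 - 29\right) + 19632\right) + 33 \sqrt{-24 + 8 \cdot 5} = \left(\left(-10 - 29\right) + 19632\right) + 33 \sqrt{-24 + 40} = \left(-39 + 19632\right) + 33 \sqrt{16} = 19593 + 33 \cdot 4 = 19593 + 132 = 19725$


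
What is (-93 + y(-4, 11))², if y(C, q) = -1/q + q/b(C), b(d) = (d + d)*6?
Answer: 2427828529/278784 ≈ 8708.6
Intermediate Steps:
b(d) = 12*d (b(d) = (2*d)*6 = 12*d)
y(C, q) = -1/q + q/(12*C) (y(C, q) = -1/q + q/((12*C)) = -1/q + q*(1/(12*C)) = -1/q + q/(12*C))
(-93 + y(-4, 11))² = (-93 + (-1/11 + (1/12)*11/(-4)))² = (-93 + (-1*1/11 + (1/12)*11*(-¼)))² = (-93 + (-1/11 - 11/48))² = (-93 - 169/528)² = (-49273/528)² = 2427828529/278784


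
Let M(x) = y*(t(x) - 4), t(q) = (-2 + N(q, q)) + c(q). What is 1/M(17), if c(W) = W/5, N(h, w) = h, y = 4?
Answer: 5/288 ≈ 0.017361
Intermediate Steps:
c(W) = W/5 (c(W) = W*(1/5) = W/5)
t(q) = -2 + 6*q/5 (t(q) = (-2 + q) + q/5 = -2 + 6*q/5)
M(x) = -24 + 24*x/5 (M(x) = 4*((-2 + 6*x/5) - 4) = 4*(-6 + 6*x/5) = -24 + 24*x/5)
1/M(17) = 1/(-24 + (24/5)*17) = 1/(-24 + 408/5) = 1/(288/5) = 5/288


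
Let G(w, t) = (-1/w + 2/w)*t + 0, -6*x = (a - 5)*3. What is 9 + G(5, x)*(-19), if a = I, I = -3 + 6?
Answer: 26/5 ≈ 5.2000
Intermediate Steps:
I = 3
a = 3
x = 1 (x = -(3 - 5)*3/6 = -(-1)*3/3 = -1/6*(-6) = 1)
G(w, t) = t/w (G(w, t) = t/w + 0 = t/w)
9 + G(5, x)*(-19) = 9 + (1/5)*(-19) = 9 - 19/5 = 26/5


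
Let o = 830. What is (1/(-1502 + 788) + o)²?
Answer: 351197279161/509796 ≈ 6.8890e+5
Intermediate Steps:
(1/(-1502 + 788) + o)² = (1/(-1502 + 788) + 830)² = (1/(-714) + 830)² = (-1/714 + 830)² = (592619/714)² = 351197279161/509796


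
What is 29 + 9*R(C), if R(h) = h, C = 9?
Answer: 110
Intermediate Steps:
29 + 9*R(C) = 29 + 9*9 = 29 + 81 = 110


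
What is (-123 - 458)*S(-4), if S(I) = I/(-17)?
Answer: -2324/17 ≈ -136.71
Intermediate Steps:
S(I) = -I/17 (S(I) = I*(-1/17) = -I/17)
(-123 - 458)*S(-4) = (-123 - 458)*(-1/17*(-4)) = -581*4/17 = -2324/17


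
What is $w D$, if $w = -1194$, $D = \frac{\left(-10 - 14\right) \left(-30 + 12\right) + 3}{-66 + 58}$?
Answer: $\frac{259695}{4} \approx 64924.0$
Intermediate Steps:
$D = - \frac{435}{8}$ ($D = \frac{\left(-24\right) \left(-18\right) + 3}{-8} = \left(432 + 3\right) \left(- \frac{1}{8}\right) = 435 \left(- \frac{1}{8}\right) = - \frac{435}{8} \approx -54.375$)
$w D = \left(-1194\right) \left(- \frac{435}{8}\right) = \frac{259695}{4}$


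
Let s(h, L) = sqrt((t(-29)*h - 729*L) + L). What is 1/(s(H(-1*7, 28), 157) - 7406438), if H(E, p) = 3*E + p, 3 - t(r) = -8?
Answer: -200174/1482576323299 - 21*I*sqrt(259)/54855323962063 ≈ -1.3502e-7 - 6.161e-12*I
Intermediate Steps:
t(r) = 11 (t(r) = 3 - 1*(-8) = 3 + 8 = 11)
H(E, p) = p + 3*E
s(h, L) = sqrt(-728*L + 11*h) (s(h, L) = sqrt((11*h - 729*L) + L) = sqrt((-729*L + 11*h) + L) = sqrt(-728*L + 11*h))
1/(s(H(-1*7, 28), 157) - 7406438) = 1/(sqrt(-728*157 + 11*(28 + 3*(-1*7))) - 7406438) = 1/(sqrt(-114296 + 11*(28 + 3*(-7))) - 7406438) = 1/(sqrt(-114296 + 11*(28 - 21)) - 7406438) = 1/(sqrt(-114296 + 11*7) - 7406438) = 1/(sqrt(-114296 + 77) - 7406438) = 1/(sqrt(-114219) - 7406438) = 1/(21*I*sqrt(259) - 7406438) = 1/(-7406438 + 21*I*sqrt(259))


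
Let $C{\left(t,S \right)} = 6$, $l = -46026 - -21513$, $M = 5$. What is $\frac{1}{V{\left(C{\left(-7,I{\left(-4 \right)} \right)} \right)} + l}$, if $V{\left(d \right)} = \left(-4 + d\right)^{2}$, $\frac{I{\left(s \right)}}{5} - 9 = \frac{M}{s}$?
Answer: $- \frac{1}{24509} \approx -4.0801 \cdot 10^{-5}$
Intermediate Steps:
$I{\left(s \right)} = 45 + \frac{25}{s}$ ($I{\left(s \right)} = 45 + 5 \frac{5}{s} = 45 + \frac{25}{s}$)
$l = -24513$ ($l = -46026 + 21513 = -24513$)
$\frac{1}{V{\left(C{\left(-7,I{\left(-4 \right)} \right)} \right)} + l} = \frac{1}{\left(-4 + 6\right)^{2} - 24513} = \frac{1}{2^{2} - 24513} = \frac{1}{4 - 24513} = \frac{1}{-24509} = - \frac{1}{24509}$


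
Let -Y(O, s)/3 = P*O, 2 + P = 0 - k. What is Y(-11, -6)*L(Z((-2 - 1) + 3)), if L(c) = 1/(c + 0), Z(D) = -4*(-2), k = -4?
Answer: 33/4 ≈ 8.2500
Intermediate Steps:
P = 2 (P = -2 + (0 - 1*(-4)) = -2 + (0 + 4) = -2 + 4 = 2)
Z(D) = 8
Y(O, s) = -6*O
L(c) = 1/c
Y(-11, -6)*L(Z((-2 - 1) + 3)) = -6*(-11)/8 = 66*(⅛) = 33/4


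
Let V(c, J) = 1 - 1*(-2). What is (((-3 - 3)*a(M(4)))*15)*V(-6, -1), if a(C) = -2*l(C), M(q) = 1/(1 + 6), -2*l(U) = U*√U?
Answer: -270*√7/49 ≈ -14.579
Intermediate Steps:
l(U) = -U^(3/2)/2 (l(U) = -U*√U/2 = -U^(3/2)/2)
V(c, J) = 3 (V(c, J) = 1 + 2 = 3)
M(q) = ⅐ (M(q) = 1/7 = ⅐)
a(C) = C^(3/2) (a(C) = -(-1)*C^(3/2) = C^(3/2))
(((-3 - 3)*a(M(4)))*15)*V(-6, -1) = (((-3 - 3)*(⅐)^(3/2))*15)*3 = (-6*√7/49*15)*3 = -90*√7/49*3 = -270*√7/49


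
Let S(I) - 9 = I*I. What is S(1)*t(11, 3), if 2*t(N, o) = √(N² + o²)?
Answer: 5*√130 ≈ 57.009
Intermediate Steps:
S(I) = 9 + I² (S(I) = 9 + I*I = 9 + I²)
t(N, o) = √(N² + o²)/2
S(1)*t(11, 3) = (9 + 1²)*(√(11² + 3²)/2) = (9 + 1)*(√(121 + 9)/2) = 10*(√130/2) = 5*√130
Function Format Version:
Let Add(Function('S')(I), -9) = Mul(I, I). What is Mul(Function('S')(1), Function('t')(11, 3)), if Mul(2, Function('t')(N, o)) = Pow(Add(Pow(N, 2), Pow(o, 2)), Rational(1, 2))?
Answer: Mul(5, Pow(130, Rational(1, 2))) ≈ 57.009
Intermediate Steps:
Function('S')(I) = Add(9, Pow(I, 2)) (Function('S')(I) = Add(9, Mul(I, I)) = Add(9, Pow(I, 2)))
Function('t')(N, o) = Mul(Rational(1, 2), Pow(Add(Pow(N, 2), Pow(o, 2)), Rational(1, 2)))
Mul(Function('S')(1), Function('t')(11, 3)) = Mul(Add(9, Pow(1, 2)), Mul(Rational(1, 2), Pow(Add(Pow(11, 2), Pow(3, 2)), Rational(1, 2)))) = Mul(Add(9, 1), Mul(Rational(1, 2), Pow(Add(121, 9), Rational(1, 2)))) = Mul(10, Mul(Rational(1, 2), Pow(130, Rational(1, 2)))) = Mul(5, Pow(130, Rational(1, 2)))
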